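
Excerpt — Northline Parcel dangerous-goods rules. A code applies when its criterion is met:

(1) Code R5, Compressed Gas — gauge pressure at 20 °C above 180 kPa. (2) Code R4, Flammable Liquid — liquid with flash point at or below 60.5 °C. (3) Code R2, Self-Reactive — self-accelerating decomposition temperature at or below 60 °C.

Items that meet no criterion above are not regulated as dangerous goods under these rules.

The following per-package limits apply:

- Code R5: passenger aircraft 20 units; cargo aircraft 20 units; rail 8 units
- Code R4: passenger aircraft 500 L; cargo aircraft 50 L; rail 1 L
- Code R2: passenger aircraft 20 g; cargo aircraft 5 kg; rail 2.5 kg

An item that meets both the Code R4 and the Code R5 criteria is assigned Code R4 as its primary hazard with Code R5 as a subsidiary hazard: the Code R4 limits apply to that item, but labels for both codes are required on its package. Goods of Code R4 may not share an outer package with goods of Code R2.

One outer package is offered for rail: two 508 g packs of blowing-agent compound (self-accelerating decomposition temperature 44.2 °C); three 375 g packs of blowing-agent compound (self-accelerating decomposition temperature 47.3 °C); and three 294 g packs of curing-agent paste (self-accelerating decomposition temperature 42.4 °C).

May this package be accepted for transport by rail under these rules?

Self-accelerating decomposition temperature 44.2 °C meets the Code R2 criterion (Self-Reactive), so the blowing-agent compound is Code R2.
The blowing-agent compound has self-accelerating decomposition temperature 47.3 °C, which is ≤ 60 °C, so it is Code R2 (Self-Reactive).
Self-accelerating decomposition temperature 42.4 °C meets the Code R2 criterion (Self-Reactive), so the curing-agent paste is Code R2.
Code R2 net quantity: (two 508 g packs = 1.016 kg) + (three 375 g packs = 1.125 kg) + (three 294 g packs = 882 g) = 3.023 kg.
That exceeds the Code R2 rail limit of 2.5 kg.

No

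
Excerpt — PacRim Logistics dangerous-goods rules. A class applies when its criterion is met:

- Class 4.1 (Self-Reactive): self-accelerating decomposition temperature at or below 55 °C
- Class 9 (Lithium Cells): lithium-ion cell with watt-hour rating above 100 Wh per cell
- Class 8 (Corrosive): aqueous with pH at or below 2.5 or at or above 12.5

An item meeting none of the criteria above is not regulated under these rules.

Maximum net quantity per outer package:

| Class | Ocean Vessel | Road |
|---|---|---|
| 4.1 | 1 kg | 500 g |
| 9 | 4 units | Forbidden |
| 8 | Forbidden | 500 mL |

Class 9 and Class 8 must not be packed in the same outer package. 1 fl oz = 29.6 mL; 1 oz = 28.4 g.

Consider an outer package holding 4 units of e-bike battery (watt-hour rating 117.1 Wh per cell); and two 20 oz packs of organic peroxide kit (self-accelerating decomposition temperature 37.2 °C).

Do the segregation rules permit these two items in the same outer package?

Yes

The e-bike battery has watt-hour rating 117.1 Wh per cell, which is > 100 Wh per cell, so it is Class 9 (Lithium Cells).
With self-accelerating decomposition temperature 37.2 °C (≤ 55 °C), the organic peroxide kit falls in Class 4.1.
No segregation rule bars Class 9 with Class 4.1.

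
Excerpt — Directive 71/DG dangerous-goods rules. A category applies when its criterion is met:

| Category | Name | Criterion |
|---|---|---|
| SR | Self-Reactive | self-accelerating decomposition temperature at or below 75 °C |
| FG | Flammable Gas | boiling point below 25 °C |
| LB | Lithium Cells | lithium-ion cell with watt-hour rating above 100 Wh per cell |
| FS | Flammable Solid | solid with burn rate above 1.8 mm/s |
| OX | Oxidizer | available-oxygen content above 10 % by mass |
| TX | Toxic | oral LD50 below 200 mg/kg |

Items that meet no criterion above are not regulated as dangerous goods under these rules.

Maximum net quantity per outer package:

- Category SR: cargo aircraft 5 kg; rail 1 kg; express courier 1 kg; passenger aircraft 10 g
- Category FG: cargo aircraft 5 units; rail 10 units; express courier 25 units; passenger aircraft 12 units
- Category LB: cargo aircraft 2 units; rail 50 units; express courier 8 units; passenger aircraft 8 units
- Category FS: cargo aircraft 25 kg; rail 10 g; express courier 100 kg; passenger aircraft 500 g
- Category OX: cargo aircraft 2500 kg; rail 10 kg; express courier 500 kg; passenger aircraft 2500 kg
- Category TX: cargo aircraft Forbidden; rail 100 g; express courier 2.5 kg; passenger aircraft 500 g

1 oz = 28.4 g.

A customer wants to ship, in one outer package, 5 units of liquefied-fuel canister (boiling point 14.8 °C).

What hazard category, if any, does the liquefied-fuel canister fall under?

Category FG

The liquefied-fuel canister has boiling point 14.8 °C, which is < 25 °C, so it is Category FG (Flammable Gas).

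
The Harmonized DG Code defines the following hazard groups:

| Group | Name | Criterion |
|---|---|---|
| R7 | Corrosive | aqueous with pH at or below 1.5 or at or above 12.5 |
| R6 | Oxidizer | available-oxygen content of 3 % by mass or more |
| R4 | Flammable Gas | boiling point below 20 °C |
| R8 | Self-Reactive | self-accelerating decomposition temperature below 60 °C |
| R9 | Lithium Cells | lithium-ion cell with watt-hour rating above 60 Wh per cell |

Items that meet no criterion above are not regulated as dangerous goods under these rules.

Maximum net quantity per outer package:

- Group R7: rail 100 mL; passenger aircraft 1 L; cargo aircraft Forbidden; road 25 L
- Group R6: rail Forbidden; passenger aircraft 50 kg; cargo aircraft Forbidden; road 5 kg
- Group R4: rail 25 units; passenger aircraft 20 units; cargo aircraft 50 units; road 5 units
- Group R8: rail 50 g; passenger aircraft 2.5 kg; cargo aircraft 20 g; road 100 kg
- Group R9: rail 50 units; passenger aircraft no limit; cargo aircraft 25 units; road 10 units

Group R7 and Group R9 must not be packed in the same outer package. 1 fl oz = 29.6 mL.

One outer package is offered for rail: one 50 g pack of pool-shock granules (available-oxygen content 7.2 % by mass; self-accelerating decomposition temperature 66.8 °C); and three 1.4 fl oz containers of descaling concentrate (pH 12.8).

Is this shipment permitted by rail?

No

The pool-shock granules have available-oxygen content 7.2 % by mass, which is ≥ 3 % by mass, so they are Group R6 (Oxidizer).
pH 12.8 meets the Group R7 criterion (Corrosive), so the descaling concentrate is Group R7.
Group R6 quantity: 50 g.
By rail, Group R6 is Forbidden regardless of quantity.
Group R7 quantity: three 1.4 fl oz containers = 124.32 mL.
124.32 mL exceeds the rail limit of 100 mL for Group R7.
The segregation rule (Group R7 with Group R9) does not apply to Group R6 with Group R7.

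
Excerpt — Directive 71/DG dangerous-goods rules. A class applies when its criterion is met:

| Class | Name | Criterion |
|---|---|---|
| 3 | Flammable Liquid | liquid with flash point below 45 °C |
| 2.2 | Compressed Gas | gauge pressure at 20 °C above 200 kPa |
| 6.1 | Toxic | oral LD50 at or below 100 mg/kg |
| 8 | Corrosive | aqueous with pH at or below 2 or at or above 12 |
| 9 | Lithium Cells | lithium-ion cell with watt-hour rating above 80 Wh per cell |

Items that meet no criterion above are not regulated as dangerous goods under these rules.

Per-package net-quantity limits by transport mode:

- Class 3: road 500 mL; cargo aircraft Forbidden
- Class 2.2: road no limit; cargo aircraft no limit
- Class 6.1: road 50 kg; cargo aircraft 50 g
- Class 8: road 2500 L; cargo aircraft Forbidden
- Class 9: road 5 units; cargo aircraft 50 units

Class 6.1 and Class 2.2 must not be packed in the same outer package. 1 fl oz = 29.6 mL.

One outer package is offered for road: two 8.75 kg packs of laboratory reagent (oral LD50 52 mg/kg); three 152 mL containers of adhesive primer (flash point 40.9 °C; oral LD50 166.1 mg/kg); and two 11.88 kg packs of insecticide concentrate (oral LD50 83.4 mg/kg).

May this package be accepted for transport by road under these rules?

Yes

The laboratory reagent has oral LD50 52 mg/kg, which is ≤ 100 mg/kg, so it is Class 6.1 (Toxic).
Adhesive primer: flash point 40.9 °C < 45 °C → Class 3 (Flammable Liquid).
Oral LD50 83.4 mg/kg meets the Class 6.1 criterion (Toxic), so the insecticide concentrate is Class 6.1.
Class 6.1 net quantity: (two 8.75 kg packs = 17.5 kg) + (two 11.88 kg packs = 23.76 kg) = 41.26 kg.
That is within the Class 6.1 road limit of 50 kg.
Class 3 quantity: three 152 mL containers = 456 mL.
That is within the Class 3 road limit of 500 mL.
The segregation rule (Class 6.1 with Class 2.2) does not apply to Class 6.1 with Class 3.
Every hazard class is within its road limit and no segregation rule is violated.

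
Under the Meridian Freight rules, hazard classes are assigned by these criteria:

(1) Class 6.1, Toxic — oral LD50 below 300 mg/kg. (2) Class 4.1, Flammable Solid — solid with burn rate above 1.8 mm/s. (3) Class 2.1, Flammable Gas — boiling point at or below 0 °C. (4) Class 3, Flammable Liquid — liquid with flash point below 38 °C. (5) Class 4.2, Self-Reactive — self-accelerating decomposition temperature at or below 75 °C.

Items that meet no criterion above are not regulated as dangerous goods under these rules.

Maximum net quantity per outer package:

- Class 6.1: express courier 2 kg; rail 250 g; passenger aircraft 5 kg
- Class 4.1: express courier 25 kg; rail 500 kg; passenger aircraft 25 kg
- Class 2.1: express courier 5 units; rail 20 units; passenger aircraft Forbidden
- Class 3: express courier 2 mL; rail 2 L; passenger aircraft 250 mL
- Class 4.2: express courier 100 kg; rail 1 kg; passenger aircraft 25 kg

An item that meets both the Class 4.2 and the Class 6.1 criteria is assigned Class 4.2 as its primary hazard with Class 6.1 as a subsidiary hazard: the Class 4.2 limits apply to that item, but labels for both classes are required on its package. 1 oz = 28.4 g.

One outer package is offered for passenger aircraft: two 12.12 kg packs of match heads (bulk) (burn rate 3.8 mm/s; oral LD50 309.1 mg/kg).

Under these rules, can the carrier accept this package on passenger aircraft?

The match heads (bulk) have burn rate 3.8 mm/s, which is > 1.8 mm/s, so they are Class 4.1 (Flammable Solid).
Class 4.1 quantity: two 12.12 kg packs = 24.24 kg.
24.24 kg is within the passenger aircraft limit of 25 kg for Class 4.1.

Yes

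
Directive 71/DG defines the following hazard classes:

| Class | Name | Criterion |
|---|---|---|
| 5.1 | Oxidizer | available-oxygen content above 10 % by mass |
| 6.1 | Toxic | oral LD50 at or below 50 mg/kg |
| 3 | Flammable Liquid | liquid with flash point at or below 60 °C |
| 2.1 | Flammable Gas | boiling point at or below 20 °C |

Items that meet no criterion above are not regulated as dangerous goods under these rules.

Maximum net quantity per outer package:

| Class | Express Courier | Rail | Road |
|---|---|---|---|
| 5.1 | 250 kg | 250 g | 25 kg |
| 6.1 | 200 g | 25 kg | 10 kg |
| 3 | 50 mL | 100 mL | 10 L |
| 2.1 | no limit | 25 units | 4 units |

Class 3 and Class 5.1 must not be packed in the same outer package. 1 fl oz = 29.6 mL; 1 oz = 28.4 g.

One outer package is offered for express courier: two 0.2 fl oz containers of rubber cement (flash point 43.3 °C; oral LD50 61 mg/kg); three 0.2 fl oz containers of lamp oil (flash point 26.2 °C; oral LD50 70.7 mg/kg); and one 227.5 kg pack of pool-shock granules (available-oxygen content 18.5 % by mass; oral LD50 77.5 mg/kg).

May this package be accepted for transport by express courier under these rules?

Flash point 43.3 °C meets the Class 3 criterion (Flammable Liquid), so the rubber cement is Class 3.
Flash point 26.2 °C meets the Class 3 criterion (Flammable Liquid), so the lamp oil is Class 3.
Pool-shock granules: available-oxygen content 18.5 % by mass > 10 % by mass → Class 5.1 (Oxidizer).
Total Class 3: (two 0.2 fl oz containers = 11.84 mL) + (three 0.2 fl oz containers = 17.76 mL) = 29.6 mL.
29.6 mL ≤ 50 mL (express courier limit, Class 3) — within limit.
Class 5.1 quantity: 227.5 kg.
That is within the Class 5.1 express courier limit of 250 kg.
Class 3 and Class 5.1 may not share an outer package.

No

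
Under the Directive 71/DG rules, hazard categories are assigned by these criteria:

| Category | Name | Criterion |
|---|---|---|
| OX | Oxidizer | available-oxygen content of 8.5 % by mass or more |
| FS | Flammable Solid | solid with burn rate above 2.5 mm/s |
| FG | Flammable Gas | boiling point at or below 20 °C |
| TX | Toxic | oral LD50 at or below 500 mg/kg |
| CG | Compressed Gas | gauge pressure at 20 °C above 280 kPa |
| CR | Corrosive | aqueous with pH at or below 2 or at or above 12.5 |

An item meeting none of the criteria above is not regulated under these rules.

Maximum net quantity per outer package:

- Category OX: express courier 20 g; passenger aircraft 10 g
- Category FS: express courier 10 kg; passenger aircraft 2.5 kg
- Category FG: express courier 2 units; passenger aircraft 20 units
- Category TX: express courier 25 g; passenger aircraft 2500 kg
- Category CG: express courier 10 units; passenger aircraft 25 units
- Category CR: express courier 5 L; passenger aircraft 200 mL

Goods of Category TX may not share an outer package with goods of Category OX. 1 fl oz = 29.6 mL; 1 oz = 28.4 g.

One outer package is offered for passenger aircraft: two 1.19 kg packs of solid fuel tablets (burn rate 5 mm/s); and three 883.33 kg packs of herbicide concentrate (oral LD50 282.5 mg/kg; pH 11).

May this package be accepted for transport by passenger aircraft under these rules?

No

Burn rate 5 mm/s meets the Category FS criterion (Flammable Solid), so the solid fuel tablets are Category FS.
The herbicide concentrate has oral LD50 282.5 mg/kg, which is ≤ 500 mg/kg, so it is Category TX (Toxic).
Category TX quantity: three 883.33 kg packs = 2649.99 kg.
That exceeds the Category TX passenger aircraft limit of 2500 kg.
Category FS quantity: two 1.19 kg packs = 2.38 kg.
2.38 kg is within the passenger aircraft limit of 2.5 kg for Category FS.
The segregation rule (Category TX with Category OX) does not apply to Category TX with Category FS.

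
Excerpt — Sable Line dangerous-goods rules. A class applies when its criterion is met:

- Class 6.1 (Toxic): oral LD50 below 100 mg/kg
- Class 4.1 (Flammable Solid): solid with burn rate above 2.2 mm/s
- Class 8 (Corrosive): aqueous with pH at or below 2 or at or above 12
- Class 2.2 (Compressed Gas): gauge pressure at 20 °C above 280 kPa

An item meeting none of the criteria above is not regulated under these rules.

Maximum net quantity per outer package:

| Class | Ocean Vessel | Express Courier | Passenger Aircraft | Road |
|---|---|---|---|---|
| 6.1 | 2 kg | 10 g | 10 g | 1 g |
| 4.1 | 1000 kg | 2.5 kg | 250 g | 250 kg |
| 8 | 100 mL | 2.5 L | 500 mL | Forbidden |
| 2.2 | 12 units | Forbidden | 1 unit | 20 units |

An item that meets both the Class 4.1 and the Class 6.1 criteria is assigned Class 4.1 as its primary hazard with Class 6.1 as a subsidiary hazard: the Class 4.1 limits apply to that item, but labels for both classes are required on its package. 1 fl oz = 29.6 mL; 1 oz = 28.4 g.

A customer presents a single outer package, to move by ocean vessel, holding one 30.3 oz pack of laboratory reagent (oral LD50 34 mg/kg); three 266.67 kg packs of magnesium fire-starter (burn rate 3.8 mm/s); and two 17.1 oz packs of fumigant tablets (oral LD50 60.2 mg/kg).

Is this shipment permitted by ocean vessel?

Yes

The laboratory reagent has oral LD50 34 mg/kg, which is < 100 mg/kg, so it is Class 6.1 (Toxic).
The magnesium fire-starter has burn rate 3.8 mm/s, which is > 2.2 mm/s, so it is Class 4.1 (Flammable Solid).
The fumigant tablets have oral LD50 60.2 mg/kg, which is < 100 mg/kg, so they are Class 6.1 (Toxic).
Class 6.1 net quantity: (one 30.3 oz pack = 860.52 g) + (two 17.1 oz packs = 971.28 g) = 1831.8 g.
That is within the Class 6.1 ocean vessel limit of 2 kg.
Class 4.1 quantity: three 266.67 kg packs = 800.01 kg.
800.01 kg ≤ 1000 kg (ocean vessel limit, Class 4.1) — within limit.
Every hazard class is within its ocean vessel limit and no segregation rule is violated.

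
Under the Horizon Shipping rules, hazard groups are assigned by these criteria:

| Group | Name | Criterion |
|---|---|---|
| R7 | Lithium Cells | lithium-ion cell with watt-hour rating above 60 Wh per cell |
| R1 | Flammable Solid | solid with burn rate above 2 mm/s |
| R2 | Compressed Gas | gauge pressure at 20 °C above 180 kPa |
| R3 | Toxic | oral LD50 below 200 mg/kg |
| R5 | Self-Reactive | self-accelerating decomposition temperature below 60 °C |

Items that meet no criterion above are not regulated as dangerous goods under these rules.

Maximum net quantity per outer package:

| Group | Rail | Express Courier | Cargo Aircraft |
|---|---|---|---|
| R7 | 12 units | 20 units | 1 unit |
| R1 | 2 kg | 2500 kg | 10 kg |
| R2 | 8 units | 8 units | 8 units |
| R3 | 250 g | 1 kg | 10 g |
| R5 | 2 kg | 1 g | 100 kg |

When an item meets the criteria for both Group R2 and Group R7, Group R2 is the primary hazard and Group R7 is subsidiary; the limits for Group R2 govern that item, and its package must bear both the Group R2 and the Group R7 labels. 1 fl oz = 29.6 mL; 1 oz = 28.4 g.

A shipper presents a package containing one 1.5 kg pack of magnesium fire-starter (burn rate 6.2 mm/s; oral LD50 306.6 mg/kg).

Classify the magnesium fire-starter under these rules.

Group R1

The magnesium fire-starter has burn rate 6.2 mm/s, which is > 2 mm/s, so it is Group R1 (Flammable Solid).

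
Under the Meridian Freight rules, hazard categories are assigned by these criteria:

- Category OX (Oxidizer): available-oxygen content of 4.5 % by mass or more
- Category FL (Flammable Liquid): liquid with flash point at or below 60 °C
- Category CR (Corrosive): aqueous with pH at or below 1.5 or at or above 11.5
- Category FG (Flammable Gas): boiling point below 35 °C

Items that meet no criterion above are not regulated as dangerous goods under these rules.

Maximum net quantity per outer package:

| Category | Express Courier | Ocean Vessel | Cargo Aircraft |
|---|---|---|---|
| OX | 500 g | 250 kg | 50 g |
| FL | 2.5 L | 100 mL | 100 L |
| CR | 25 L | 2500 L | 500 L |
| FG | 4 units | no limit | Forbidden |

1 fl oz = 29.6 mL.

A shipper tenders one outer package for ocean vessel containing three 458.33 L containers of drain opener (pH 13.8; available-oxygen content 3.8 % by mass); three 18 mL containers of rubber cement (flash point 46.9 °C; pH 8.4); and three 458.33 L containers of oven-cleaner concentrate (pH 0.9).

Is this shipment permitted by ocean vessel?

pH 13.8 meets the Category CR criterion (Corrosive), so the drain opener is Category CR.
The rubber cement has flash point 46.9 °C, which is ≤ 60 °C, so it is Category FL (Flammable Liquid).
With pH 0.9 (≤ 1.5), the oven-cleaner concentrate falls in Category CR.
Total Category CR: (three 458.33 L containers = 1374.99 L) + (three 458.33 L containers = 1374.99 L) = 2749.98 L.
2749.98 L > 2500 L (ocean vessel limit, Category CR) — over the limit.
Category FL quantity: three 18 mL containers = 54 mL.
That is within the Category FL ocean vessel limit of 100 mL.

No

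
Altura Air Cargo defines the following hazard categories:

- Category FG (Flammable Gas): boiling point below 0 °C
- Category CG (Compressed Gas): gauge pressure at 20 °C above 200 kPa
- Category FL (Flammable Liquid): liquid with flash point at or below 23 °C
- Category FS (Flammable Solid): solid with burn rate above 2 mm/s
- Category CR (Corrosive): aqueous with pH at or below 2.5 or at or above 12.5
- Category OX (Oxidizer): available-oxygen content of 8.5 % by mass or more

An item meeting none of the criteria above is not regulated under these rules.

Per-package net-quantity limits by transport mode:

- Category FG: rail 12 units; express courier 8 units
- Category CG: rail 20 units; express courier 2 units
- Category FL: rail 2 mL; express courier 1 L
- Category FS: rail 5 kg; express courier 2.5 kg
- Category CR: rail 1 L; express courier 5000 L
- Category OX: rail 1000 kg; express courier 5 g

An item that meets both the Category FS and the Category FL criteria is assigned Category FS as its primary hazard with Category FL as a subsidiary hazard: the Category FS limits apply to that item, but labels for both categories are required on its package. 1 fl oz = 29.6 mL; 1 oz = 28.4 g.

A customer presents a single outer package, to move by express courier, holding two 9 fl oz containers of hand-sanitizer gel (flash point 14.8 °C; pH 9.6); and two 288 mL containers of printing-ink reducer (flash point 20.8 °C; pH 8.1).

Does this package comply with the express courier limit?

No

With flash point 14.8 °C (≤ 23 °C), the hand-sanitizer gel falls in Category FL.
The printing-ink reducer has flash point 20.8 °C, which is ≤ 23 °C, so it is Category FL (Flammable Liquid).
Total Category FL: (two 9 fl oz containers = 532.8 mL) + (two 288 mL containers = 576 mL) = 1108.8 mL.
1108.8 mL > 1 L (express courier limit, Category FL) — over the limit.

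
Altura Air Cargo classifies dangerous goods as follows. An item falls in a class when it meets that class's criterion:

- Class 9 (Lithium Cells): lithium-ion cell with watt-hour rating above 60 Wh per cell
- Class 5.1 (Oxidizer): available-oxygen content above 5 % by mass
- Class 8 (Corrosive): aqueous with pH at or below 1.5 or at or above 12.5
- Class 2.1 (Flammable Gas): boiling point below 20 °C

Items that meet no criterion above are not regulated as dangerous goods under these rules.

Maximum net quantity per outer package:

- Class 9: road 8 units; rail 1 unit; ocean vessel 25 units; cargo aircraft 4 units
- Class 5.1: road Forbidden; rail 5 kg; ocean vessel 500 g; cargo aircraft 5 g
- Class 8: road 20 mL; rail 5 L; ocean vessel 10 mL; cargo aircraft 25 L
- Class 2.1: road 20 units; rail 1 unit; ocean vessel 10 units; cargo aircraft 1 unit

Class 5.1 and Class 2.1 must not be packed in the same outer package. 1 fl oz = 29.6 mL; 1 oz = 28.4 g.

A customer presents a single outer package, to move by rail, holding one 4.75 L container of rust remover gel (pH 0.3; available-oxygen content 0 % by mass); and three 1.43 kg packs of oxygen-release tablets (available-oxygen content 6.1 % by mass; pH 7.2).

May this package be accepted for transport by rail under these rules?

pH 0.3 meets the Class 8 criterion (Corrosive), so the rust remover gel is Class 8.
Available-oxygen content 6.1 % by mass meets the Class 5.1 criterion (Oxidizer), so the oxygen-release tablets are Class 5.1.
Class 5.1 quantity: three 1.43 kg packs = 4.29 kg.
4.29 kg is within the rail limit of 5 kg for Class 5.1.
Class 8 quantity: 4.75 L.
4.75 L is within the rail limit of 5 L for Class 8.
The segregation rule (Class 5.1 with Class 2.1) does not apply to Class 5.1 with Class 8.
Every hazard class is within its rail limit and no segregation rule is violated.

Yes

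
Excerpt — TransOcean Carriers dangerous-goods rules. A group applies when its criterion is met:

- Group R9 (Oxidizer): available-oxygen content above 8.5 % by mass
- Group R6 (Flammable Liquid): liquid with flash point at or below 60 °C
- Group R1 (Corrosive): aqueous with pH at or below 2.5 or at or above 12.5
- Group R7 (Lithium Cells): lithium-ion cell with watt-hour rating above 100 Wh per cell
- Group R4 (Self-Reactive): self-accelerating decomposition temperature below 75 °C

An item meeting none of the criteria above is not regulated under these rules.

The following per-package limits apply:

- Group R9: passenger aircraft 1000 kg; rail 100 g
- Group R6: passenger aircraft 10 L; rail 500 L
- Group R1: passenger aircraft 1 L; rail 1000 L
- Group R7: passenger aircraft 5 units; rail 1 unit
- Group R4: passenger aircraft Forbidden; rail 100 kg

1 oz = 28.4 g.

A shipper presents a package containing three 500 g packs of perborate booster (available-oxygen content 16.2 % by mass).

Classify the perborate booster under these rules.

Group R9

The perborate booster has available-oxygen content 16.2 % by mass, which is > 8.5 % by mass, so it is Group R9 (Oxidizer).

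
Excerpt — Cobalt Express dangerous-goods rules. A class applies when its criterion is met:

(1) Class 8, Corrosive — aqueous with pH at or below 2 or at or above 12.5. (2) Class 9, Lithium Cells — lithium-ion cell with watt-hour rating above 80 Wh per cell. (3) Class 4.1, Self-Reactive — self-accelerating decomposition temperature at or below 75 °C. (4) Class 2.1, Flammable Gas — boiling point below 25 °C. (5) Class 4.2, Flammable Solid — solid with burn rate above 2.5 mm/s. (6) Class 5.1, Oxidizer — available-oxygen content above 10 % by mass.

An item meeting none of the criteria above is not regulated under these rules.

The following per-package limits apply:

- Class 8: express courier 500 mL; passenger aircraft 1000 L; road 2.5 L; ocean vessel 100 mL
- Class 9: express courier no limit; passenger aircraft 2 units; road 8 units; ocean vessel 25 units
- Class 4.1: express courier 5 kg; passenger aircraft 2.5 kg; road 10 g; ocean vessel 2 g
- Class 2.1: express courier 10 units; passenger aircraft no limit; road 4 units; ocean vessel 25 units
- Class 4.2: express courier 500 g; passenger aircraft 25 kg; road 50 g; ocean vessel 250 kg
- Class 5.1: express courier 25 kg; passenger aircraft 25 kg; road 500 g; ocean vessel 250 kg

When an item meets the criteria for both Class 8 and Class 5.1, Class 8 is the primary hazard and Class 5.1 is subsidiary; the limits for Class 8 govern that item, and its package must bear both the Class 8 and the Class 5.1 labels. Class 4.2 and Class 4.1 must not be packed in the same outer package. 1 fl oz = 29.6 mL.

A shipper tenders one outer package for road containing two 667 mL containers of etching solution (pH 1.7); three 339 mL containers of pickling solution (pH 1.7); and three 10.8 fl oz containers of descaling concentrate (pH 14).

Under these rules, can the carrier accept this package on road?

No

With pH 1.7 (≤ 2), the etching solution falls in Class 8.
The pickling solution has pH 1.7, which is ≤ 2, so it is Class 8 (Corrosive).
The descaling concentrate has pH 14, which is ≥ 12.5, so it is Class 8 (Corrosive).
Class 8 net quantity: (two 667 mL containers = 1.334 L) + (three 339 mL containers = 1.017 L) + (three 10.8 fl oz containers = 959.04 mL) = 3310.04 mL.
3310.04 mL exceeds the road limit of 2.5 L for Class 8.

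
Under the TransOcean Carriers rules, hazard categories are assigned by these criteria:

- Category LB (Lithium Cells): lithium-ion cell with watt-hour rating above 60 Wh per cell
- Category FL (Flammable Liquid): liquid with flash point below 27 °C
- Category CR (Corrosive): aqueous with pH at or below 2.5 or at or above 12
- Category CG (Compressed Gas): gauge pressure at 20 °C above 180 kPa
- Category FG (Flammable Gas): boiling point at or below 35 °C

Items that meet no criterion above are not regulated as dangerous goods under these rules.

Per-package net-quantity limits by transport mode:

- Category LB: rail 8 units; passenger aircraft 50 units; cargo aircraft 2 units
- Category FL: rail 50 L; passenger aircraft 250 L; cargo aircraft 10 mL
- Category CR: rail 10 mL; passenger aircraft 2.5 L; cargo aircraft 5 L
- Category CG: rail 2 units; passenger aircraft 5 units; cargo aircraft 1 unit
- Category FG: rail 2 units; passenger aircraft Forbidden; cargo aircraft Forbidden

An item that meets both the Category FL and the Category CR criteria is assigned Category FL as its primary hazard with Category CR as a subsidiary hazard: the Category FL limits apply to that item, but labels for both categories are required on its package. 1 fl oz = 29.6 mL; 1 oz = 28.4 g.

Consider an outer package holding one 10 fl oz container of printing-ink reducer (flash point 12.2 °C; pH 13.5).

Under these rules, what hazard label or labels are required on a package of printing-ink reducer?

Printing-ink reducer: flash point 12.2 °C < 27 °C → Category FL (Flammable Liquid).
With pH 13.5 (≥ 12), the printing-ink reducer falls in Category CR.
By the precedence rule Category FL is primary and Category CR is subsidiary, and that rule requires both labels on the package.

Category CR and FL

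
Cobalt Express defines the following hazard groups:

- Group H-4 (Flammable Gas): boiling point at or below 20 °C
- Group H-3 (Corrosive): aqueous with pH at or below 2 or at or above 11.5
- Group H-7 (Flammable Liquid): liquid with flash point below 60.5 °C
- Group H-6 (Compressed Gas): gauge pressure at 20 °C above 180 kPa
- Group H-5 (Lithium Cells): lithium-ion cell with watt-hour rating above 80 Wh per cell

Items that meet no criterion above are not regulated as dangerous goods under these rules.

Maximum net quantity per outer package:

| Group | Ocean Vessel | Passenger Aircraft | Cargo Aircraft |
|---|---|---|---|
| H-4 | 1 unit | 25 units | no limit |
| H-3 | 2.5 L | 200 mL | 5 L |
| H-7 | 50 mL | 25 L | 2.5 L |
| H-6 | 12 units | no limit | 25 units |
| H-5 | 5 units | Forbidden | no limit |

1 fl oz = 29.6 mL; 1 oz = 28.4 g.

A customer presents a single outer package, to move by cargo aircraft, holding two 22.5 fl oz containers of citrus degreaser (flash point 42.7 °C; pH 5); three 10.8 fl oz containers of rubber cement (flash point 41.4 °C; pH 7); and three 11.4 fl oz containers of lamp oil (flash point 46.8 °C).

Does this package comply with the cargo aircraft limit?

With flash point 42.7 °C (< 60.5 °C), the citrus degreaser falls in Group H-7.
With flash point 41.4 °C (< 60.5 °C), the rubber cement falls in Group H-7.
Lamp oil: flash point 46.8 °C < 60.5 °C → Group H-7 (Flammable Liquid).
Total Group H-7: (two 22.5 fl oz containers = 1.332 L) + (three 10.8 fl oz containers = 959.04 mL) + (three 11.4 fl oz containers = 1012.32 mL) = 3303.36 mL.
3303.36 mL exceeds the cargo aircraft limit of 2.5 L for Group H-7.

No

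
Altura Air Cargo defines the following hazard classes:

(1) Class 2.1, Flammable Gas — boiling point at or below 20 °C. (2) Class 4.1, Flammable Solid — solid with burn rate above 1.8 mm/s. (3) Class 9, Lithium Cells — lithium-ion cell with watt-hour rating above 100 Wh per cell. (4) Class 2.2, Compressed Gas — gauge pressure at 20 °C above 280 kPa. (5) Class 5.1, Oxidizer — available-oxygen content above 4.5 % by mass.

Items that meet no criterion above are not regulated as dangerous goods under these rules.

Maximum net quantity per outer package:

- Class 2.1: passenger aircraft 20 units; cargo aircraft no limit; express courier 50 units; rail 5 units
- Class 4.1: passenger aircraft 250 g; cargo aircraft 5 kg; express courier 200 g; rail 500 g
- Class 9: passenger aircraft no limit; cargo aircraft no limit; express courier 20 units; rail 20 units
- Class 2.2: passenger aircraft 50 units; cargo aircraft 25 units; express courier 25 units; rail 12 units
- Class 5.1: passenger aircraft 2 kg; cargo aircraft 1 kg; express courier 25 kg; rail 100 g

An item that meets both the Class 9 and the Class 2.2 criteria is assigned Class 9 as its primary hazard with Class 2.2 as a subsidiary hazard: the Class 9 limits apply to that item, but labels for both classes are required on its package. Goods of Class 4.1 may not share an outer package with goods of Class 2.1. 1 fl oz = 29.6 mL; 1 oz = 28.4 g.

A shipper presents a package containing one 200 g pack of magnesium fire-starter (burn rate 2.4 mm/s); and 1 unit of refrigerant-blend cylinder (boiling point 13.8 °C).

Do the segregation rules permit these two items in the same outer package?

Burn rate 2.4 mm/s meets the Class 4.1 criterion (Flammable Solid), so the magnesium fire-starter is Class 4.1.
Refrigerant-blend cylinder: boiling point 13.8 °C ≤ 20 °C → Class 2.1 (Flammable Gas).
Class 4.1 and Class 2.1 may not share an outer package.

No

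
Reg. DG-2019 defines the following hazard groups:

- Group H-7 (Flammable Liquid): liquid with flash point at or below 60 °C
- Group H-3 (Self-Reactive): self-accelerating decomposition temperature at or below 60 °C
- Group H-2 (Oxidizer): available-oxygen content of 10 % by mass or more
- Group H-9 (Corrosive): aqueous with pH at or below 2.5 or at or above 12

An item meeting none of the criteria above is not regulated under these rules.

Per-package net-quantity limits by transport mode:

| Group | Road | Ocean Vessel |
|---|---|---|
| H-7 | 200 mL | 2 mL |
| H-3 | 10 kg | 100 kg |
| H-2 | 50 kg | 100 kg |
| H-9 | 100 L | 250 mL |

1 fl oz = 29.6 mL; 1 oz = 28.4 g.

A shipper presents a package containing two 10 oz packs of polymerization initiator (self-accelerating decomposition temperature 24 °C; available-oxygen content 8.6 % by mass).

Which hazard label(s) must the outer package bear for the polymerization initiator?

Self-accelerating decomposition temperature 24 °C meets the Group H-3 criterion (Self-Reactive), so the polymerization initiator is Group H-3.
Only the Group H-3 label is required.

Group H-3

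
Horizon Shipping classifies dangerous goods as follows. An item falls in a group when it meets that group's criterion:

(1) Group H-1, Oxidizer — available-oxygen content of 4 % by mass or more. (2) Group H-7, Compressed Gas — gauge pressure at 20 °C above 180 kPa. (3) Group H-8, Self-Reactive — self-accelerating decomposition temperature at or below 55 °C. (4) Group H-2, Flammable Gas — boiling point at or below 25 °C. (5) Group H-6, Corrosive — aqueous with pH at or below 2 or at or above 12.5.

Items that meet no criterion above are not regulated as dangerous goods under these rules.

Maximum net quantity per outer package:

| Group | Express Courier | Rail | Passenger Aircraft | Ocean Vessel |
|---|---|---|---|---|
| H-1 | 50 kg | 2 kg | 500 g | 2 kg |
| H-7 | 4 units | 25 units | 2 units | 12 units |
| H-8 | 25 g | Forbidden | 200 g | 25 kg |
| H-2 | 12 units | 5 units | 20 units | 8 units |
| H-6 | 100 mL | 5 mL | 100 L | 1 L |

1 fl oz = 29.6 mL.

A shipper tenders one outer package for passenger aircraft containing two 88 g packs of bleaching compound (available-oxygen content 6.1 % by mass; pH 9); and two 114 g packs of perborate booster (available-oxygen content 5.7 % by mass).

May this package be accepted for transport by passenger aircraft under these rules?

Yes

Available-oxygen content 6.1 % by mass meets the Group H-1 criterion (Oxidizer), so the bleaching compound is Group H-1.
Available-oxygen content 5.7 % by mass meets the Group H-1 criterion (Oxidizer), so the perborate booster is Group H-1.
Group H-1 net quantity: (two 88 g packs = 176 g) + (two 114 g packs = 228 g) = 404 g.
That is within the Group H-1 passenger aircraft limit of 500 g.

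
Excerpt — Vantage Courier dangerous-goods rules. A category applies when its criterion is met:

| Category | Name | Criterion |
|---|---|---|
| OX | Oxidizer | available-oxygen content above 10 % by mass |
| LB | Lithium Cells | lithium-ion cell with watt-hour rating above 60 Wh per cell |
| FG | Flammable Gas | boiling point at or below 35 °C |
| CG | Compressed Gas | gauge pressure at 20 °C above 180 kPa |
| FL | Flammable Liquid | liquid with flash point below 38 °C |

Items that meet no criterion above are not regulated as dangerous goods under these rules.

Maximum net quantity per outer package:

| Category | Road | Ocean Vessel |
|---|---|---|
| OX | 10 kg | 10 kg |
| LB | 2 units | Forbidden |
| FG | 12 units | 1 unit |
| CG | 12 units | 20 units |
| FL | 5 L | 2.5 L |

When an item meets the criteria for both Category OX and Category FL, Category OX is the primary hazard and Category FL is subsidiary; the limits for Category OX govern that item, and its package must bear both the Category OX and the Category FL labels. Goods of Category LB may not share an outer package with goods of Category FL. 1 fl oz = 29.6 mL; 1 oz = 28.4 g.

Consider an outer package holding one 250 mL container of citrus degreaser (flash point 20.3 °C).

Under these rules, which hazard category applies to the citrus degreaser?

Citrus degreaser: flash point 20.3 °C < 38 °C → Category FL (Flammable Liquid).

Category FL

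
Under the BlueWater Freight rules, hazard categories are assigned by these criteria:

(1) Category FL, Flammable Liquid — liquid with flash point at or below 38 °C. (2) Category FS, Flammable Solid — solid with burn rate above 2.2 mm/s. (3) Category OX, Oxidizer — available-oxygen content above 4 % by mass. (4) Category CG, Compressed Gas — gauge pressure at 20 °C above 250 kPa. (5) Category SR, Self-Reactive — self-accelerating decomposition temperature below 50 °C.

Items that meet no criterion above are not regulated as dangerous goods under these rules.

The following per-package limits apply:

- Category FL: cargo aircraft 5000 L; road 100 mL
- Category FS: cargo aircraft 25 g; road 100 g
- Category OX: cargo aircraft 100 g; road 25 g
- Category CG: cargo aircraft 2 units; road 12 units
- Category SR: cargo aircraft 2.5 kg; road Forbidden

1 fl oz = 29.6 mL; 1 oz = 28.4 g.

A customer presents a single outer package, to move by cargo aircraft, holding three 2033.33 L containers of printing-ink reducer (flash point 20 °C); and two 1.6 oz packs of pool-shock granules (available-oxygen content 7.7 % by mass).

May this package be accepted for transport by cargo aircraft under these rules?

With flash point 20 °C (≤ 38 °C), the printing-ink reducer falls in Category FL.
With available-oxygen content 7.7 % by mass (> 4 % by mass), the pool-shock granules fall in Category OX.
Category FL quantity: three 2033.33 L containers = 6099.99 L.
6099.99 L > 5000 L (cargo aircraft limit, Category FL) — over the limit.
Category OX quantity: two 1.6 oz packs = 90.88 g.
That is within the Category OX cargo aircraft limit of 100 g.

No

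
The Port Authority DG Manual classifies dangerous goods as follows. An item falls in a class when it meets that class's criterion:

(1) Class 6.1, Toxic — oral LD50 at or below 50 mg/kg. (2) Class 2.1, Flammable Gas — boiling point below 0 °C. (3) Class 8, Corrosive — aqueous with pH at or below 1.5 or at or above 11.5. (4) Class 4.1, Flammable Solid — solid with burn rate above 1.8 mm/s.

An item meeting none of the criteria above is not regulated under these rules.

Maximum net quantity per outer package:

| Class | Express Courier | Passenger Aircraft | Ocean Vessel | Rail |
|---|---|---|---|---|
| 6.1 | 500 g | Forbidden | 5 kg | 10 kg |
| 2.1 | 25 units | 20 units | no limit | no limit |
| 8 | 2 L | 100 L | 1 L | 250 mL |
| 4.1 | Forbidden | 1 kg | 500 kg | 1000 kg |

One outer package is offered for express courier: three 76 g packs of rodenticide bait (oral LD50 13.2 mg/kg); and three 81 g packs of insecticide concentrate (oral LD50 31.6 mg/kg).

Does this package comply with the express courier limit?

Yes

The rodenticide bait has oral LD50 13.2 mg/kg, which is ≤ 50 mg/kg, so it is Class 6.1 (Toxic).
Oral LD50 31.6 mg/kg meets the Class 6.1 criterion (Toxic), so the insecticide concentrate is Class 6.1.
Total Class 6.1: (three 76 g packs = 228 g) + (three 81 g packs = 243 g) = 471 g.
471 g ≤ 500 g (express courier limit, Class 6.1) — within limit.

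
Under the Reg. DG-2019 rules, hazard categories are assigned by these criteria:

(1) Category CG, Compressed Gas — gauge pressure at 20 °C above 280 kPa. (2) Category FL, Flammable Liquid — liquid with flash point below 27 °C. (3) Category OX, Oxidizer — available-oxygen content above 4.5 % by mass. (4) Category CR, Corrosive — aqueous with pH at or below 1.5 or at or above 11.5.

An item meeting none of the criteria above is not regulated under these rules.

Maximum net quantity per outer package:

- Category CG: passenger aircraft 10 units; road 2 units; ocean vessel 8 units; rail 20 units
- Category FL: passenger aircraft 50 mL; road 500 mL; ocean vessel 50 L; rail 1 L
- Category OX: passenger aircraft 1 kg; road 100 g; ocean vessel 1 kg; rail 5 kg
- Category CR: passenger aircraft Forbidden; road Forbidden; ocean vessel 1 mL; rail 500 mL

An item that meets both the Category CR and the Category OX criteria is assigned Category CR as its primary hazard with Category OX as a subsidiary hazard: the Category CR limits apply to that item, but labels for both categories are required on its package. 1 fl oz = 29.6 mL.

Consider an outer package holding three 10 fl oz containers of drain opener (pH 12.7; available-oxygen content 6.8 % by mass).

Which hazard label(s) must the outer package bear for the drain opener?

With pH 12.7 (≥ 11.5), the drain opener falls in Category CR.
Drain opener: available-oxygen content 6.8 % by mass > 4.5 % by mass → Category OX (Oxidizer).
By the precedence rule Category CR is primary and Category OX is subsidiary, and that rule requires both labels on the package.

Category CR and OX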